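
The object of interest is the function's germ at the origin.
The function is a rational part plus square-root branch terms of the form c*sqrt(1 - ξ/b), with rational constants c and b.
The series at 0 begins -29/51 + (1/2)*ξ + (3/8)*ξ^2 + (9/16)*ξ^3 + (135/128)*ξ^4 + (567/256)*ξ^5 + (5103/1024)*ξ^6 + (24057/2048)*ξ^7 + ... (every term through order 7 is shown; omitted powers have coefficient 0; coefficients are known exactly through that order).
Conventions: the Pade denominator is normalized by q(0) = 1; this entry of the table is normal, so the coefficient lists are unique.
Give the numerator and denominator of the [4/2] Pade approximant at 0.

The Pade approximant has numerator coefficients [-29/51, 127/51, -195/68, 9/16, 9/128]; denominator coefficients [1, -7/2, 21/8].

Taylor coefficients needed (read off): a_0 = -29/51, a_1 = 1/2, a_2 = 3/8, a_3 = 9/16, a_4 = 135/128, a_5 = 567/256, a_6 = 5103/1024.
Write the denominator as Q(ξ) = 1 + q1*ξ + q2*ξ^2. Requiring Q*f - P = O(ξ^7) with deg P <= 4 kills the coefficients of ξ^5..ξ^6 in Q*f:
  ξ^5: a_5 + q1*a_4 + q2*a_3 = 0, i.e. 567/256 + (135/128)*q1 + (9/16)*q2 = 0.
  ξ^6: a_6 + q1*a_5 + q2*a_4 = 0, i.e. 5103/1024 + (567/256)*q1 + (135/128)*q2 = 0.
Solving this linear system: q1 = -7/2, q2 = 21/8.
The numerator is Q*f truncated at degree 4: P0 = a_0 = -29/51; P1 = a_1 + q1*a_0 = 127/51; P2 = a_2 + q1*a_1 + q2*a_0 = -195/68; P3 = a_3 + q1*a_2 + q2*a_1 = 9/16; P4 = a_4 + q1*a_3 + q2*a_2 = 9/128.


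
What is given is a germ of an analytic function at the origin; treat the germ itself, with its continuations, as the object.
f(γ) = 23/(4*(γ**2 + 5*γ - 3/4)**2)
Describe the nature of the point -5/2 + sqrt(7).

The point is a pole of order 2.

The denominator factor γ**2 + 5*γ - 3/4 vanishes at -5/2 + sqrt(7) and appears to the power 2; the numerator there equals 23/4, nonzero, and no other factor vanishes.
Hence a pole whose order is the multiplicity, 2.


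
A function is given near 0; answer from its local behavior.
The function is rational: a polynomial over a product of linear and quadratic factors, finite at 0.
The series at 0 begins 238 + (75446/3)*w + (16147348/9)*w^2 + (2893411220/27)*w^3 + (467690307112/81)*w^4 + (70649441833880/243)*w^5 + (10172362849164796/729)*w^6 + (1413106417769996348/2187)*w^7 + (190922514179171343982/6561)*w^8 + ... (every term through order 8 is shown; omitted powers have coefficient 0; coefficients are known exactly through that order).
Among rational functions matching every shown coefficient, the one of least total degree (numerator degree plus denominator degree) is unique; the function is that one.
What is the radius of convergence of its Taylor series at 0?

No rational of total degree below 7 reproduces all 9 coefficients; solving the [0/7] Pade equations on them gives f(w) = -34/(9*(w + 3/7)*(w**2 + 12*w - 1/3)**3), whose expansion matches every shown term.
Denominator factor (w + 3/7): pole of order 1 at -3/7, modulus 3/7.
Denominator factor (w**2 + 12*w - 1/3)^3: discriminant 436/3, real irrational roots -6 + (1/3)*sqrt(327) and -6 - (1/3)*sqrt(327); poles of order 3, moduli -6 + (1/3)*sqrt(327) and 6 + (1/3)*sqrt(327).
The radius of convergence is the smallest modulus among the singular points: -6 + (1/3)*sqrt(327).

The radius of convergence is -6 + (1/3)*sqrt(327).


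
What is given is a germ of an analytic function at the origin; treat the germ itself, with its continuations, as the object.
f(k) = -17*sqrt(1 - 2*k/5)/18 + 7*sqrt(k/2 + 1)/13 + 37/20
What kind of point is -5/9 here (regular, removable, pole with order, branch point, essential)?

The point is a regular point.

There is no denominator, hence no pole anywhere.
Branch term sqrt(1 - k/(5/2)): argument at -5/9 is 11/9, nonzero, so -5/9 is not its branch point (a point on a principal cut is still regular for the continued germ).
Branch term sqrt(1 - k/(-2)): argument at -5/9 is 13/18, nonzero, so -5/9 is not its branch point (a point on a principal cut is still regular for the continued germ).
So the germ continues analytically to -5/9.


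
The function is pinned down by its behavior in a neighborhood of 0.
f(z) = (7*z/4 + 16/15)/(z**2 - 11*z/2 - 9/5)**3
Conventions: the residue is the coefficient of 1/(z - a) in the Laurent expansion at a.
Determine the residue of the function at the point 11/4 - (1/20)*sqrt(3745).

The residue is -(28220/420189749)*sqrt(3745).

The factor z**2 - 11*z/2 - 9/5 splits as (z - a)(z - a') with a = 11/4 - (1/20)*sqrt(3745), a' = 11/4 + (1/20)*sqrt(3745). At the order-3 pole a set g(z) = (z - a)^3*f(z) = [7*z/4 + 16/15] / (z - a')^3.
Order-3 pole: residue = g''(a)/2; g''(11/4 - (1/20)*sqrt(3745)) = -(56440/420189749)*sqrt(3745), so the residue is -(28220/420189749)*sqrt(3745).


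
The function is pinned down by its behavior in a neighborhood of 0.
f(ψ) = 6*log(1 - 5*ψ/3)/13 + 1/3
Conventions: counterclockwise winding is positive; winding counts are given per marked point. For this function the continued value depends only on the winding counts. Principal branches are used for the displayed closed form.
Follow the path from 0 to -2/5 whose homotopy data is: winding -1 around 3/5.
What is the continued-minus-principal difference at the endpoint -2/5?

Continued minus principal equals -(12/13)*pi*i.

The rational part is single-valued and drops out of the difference; each branch term changes only by its own monodromy.
(6/13)*log(1 - ψ/(3/5)): each positive loop around 3/5 adds 2*pi*i to the log, so winding -1 contributes (6/13)*(-1)*2*pi*i = -(12/13)*pi*i.
Summing the contributions at ψ = -2/5 gives -(12/13)*pi*i.


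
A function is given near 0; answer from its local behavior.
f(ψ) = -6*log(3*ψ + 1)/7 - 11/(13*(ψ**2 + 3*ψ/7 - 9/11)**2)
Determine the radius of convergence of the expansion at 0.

Denominator factor (ψ**2 + 3*ψ/7 - 9/11)^2: discriminant 1863/539, real irrational roots -3/14 + (9/154)*sqrt(253) and -3/14 - (9/154)*sqrt(253); poles of order 2, moduli -3/14 + (9/154)*sqrt(253) and 3/14 + (9/154)*sqrt(253).
Branch term (-6/7)*log(1 - ψ/(-1/3)): its argument vanishes at ψ = -1/3, a logarithmic branch point, modulus 1/3.
The radius of convergence is the smallest modulus among the singular points: 1/3.

The radius of convergence is 1/3.


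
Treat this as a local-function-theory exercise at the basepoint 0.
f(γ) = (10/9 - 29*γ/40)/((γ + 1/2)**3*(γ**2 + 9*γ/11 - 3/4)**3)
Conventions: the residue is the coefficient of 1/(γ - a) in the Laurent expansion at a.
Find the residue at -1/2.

At the order-3 pole -1/2 set g(γ) = (γ - (-1/2))^3*f(γ) = (10/9 - 29*γ/40)/(γ**2 + 9*γ/11 - 3/4)**3.
Order-3 pole: residue = g''(a)/2; g''(-1/2) = -90267089/6000000, so the residue is -90267089/12000000.

The residue is -90267089/12000000.


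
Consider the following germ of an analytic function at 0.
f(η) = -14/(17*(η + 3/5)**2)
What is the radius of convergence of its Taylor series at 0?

Denominator factor (η + 3/5)^2: pole of order 2 at -3/5, modulus 3/5.
The radius of convergence is the smallest modulus among the singular points: 3/5.

The radius of convergence is 3/5.


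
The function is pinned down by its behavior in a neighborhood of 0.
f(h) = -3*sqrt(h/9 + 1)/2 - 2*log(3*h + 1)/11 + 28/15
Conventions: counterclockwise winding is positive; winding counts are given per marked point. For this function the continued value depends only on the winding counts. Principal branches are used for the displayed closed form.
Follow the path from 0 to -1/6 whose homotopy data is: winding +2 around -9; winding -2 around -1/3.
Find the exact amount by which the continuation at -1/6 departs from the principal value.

The rational part is single-valued and drops out of the difference; each branch term changes only by its own monodromy.
(-3/2)*sqrt(1 - h/(-9)): winding +2 is even, the square root returns to the same sheet, contribution 0.
(-2/11)*log(1 - h/(-1/3)): each positive loop around -1/3 adds 2*pi*i to the log, so winding -2 contributes (-2/11)*(-2)*2*pi*i = (8/11)*pi*i.
Summing the contributions at h = -1/6 gives (8/11)*pi*i.

Continued minus principal equals (8/11)*pi*i.


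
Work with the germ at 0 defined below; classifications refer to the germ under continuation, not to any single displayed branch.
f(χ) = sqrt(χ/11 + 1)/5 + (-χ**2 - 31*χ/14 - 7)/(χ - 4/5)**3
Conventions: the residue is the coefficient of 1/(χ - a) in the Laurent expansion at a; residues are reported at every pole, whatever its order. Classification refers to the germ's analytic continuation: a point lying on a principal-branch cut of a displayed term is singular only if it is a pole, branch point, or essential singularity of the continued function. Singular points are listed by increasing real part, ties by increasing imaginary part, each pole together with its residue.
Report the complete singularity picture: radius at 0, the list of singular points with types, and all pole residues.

Denominator factor (χ - 4/5)^3: pole of order 3 at 4/5, modulus 4/5.
Branch term (1/5)*sqrt(1 - χ/(-11)): its argument vanishes at χ = -11, a square-root branch point, modulus 11.
The radius of convergence is the smallest modulus among the singular points: 4/5.
The branch term is analytic at 4/5 and contributes nothing to the residue; only the rational part matters.
At the order-3 pole 4/5 set g(χ) = (χ - (4/5))^3*(rational part) = -χ**2 - 31*χ/14 - 7.
Order-3 pole: residue = g''(a)/2; g''(4/5) = -2, so the residue is -1.
List the singular points by increasing real part (a conjugate pair: the negative imaginary part first).

Radius of convergence at 0: 4/5.
At -11: an algebraic (square-root) branch point.
At 4/5: a pole of order 3; residue -1.


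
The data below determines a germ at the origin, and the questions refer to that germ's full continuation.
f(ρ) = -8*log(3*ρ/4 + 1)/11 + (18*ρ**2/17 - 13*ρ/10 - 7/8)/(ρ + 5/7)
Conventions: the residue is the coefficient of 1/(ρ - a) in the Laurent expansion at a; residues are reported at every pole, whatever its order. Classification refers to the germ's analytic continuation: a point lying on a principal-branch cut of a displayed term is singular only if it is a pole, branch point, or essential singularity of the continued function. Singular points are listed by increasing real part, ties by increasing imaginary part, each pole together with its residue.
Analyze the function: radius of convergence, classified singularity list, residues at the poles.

Denominator factor (ρ + 5/7): pole of order 1 at -5/7, modulus 5/7.
Branch term (-8/11)*log(1 - ρ/(-4/3)): its argument vanishes at ρ = -4/3, a logarithmic branch point, modulus 4/3.
The radius of convergence is the smallest modulus among the singular points: 5/7.
The branch term is analytic at -5/7 and contributes nothing to the residue; only the rational part matters.
At the order-1 pole -5/7 set g(ρ) = (ρ - (-5/7))*(rational part) = 18*ρ**2/17 - 13*ρ/10 - 7/8.
Simple pole: residue = g(a) at a = -5/7, which is 3957/6664.
List the singular points by increasing real part (a conjugate pair: the negative imaginary part first).

Radius of convergence at 0: 5/7.
At -4/3: a logarithmic branch point.
At -5/7: a pole of order 1; residue 3957/6664.


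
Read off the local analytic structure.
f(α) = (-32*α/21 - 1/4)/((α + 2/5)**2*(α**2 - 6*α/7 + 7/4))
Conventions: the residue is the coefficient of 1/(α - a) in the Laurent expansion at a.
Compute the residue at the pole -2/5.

At the order-2 pole -2/5 set g(α) = (α - (-2/5))^2*f(α) = (-32*α/21 - 1/4)/(α**2 - 6*α/7 + 7/4).
Order-2 pole: residue = g'(a); g'(-2/5) = -1390200/2486929, so the residue is -1390200/2486929.

The residue is -1390200/2486929.


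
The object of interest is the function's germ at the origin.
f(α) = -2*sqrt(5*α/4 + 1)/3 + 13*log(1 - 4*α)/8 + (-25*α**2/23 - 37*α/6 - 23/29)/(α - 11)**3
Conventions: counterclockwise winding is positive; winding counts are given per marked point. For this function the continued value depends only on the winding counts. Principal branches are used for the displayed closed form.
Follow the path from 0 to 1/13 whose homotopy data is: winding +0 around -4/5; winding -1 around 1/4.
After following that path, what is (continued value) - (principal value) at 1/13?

The rational part is single-valued and drops out of the difference; each branch term changes only by its own monodromy.
(-2/3)*sqrt(1 - α/(-4/5)): winding +0 is even, the square root returns to the same sheet, contribution 0.
(13/8)*log(1 - α/(1/4)): each positive loop around 1/4 adds 2*pi*i to the log, so winding -1 contributes (13/8)*(-1)*2*pi*i = -(13/4)*pi*i.
Summing the contributions at α = 1/13 gives -(13/4)*pi*i.

Continued minus principal equals -(13/4)*pi*i.


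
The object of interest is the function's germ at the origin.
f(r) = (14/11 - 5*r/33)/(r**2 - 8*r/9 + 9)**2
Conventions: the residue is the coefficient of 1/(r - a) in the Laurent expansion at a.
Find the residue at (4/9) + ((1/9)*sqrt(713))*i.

The residue is -((4833/11184118)*sqrt(713))*i.

The factor r**2 - 8*r/9 + 9 splits as (r - a)(r - a') with a = (4/9) + ((1/9)*sqrt(713))*i, a' = (4/9) - ((1/9)*sqrt(713))*i. At the order-2 pole a set g(r) = (r - a)^2*f(r) = [14/11 - 5*r/33] / (r - a')^2.
Order-2 pole: residue = g'(a); g'((4/9) + ((1/9)*sqrt(713))*i) = -((4833/11184118)*sqrt(713))*i, so the residue is -((4833/11184118)*sqrt(713))*i.


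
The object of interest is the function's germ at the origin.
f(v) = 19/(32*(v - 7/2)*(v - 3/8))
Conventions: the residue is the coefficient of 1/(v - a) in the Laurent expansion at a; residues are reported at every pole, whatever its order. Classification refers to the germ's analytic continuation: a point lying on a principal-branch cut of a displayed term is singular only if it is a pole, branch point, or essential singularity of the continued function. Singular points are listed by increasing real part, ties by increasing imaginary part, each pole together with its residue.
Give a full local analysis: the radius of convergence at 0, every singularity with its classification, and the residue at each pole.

Radius of convergence at 0: 3/8.
At 3/8: a pole of order 1; residue -19/100.
At 7/2: a pole of order 1; residue 19/100.

Denominator factor (v - 3/8): pole of order 1 at 3/8, modulus 3/8.
Denominator factor (v - 7/2): pole of order 1 at 7/2, modulus 7/2.
The radius of convergence is the smallest modulus among the singular points: 3/8.
At the order-1 pole 3/8 set g(v) = (v - (3/8))*f(v) = 19/(32*(v - 7/2)).
Simple pole: residue = g(a) at a = 3/8, which is -19/100.
At the order-1 pole 7/2 set g(v) = (v - (7/2))*f(v) = 19/(32*(v - 3/8)).
Simple pole: residue = g(a) at a = 7/2, which is 19/100.
List the singular points by increasing real part (a conjugate pair: the negative imaginary part first).


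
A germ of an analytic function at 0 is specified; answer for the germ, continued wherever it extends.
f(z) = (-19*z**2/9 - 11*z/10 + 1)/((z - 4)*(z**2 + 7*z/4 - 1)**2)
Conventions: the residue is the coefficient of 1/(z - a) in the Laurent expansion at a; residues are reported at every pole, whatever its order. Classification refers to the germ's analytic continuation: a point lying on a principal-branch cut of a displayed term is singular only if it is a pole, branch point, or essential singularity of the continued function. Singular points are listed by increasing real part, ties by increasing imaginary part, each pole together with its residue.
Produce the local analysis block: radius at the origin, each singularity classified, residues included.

Denominator factor (z - 4): pole of order 1 at 4, modulus 4.
Denominator factor (z**2 + 7*z/4 - 1)^2: discriminant 113/16, real irrational roots -7/8 + (1/8)*sqrt(113) and -7/8 - (1/8)*sqrt(113); poles of order 2, moduli -7/8 + (1/8)*sqrt(113) and 7/8 + (1/8)*sqrt(113).
The radius of convergence is the smallest modulus among the singular points: -7/8 + (1/8)*sqrt(113).
The factor z**2 + 7*z/4 - 1 splits as (z - a)(z - a') with a = -7/8 - (1/8)*sqrt(113), a' = -7/8 + (1/8)*sqrt(113). At the order-2 pole a set g(z) = (z - a)^2*f(z) = [(-19*z**2/9 - 11*z/10 + 1)/(z - 4)] / (z - a')^2.
Order-2 pole: residue = g'(a); g'(-7/8 - (1/8)*sqrt(113)) = 1673/43560 - (4356271/556217640)*sqrt(113), so the residue is 1673/43560 - (4356271/556217640)*sqrt(113).
The factor z**2 + 7*z/4 - 1 splits as (z - a)(z - a') with a = -7/8 + (1/8)*sqrt(113), a' = -7/8 - (1/8)*sqrt(113). At the order-2 pole a set g(z) = (z - a)^2*f(z) = [(-19*z**2/9 - 11*z/10 + 1)/(z - 4)] / (z - a')^2.
Order-2 pole: residue = g'(a); g'(-7/8 + (1/8)*sqrt(113)) = 1673/43560 + (4356271/556217640)*sqrt(113), so the residue is 1673/43560 + (4356271/556217640)*sqrt(113).
At the order-1 pole 4 set g(z) = (z - (4))*f(z) = (-19*z**2/9 - 11*z/10 + 1)/(z**2 + 7*z/4 - 1)**2.
Simple pole: residue = g(a) at a = 4, which is -1673/21780.
List the singular points by increasing real part (a conjugate pair: the negative imaginary part first).

Radius of convergence at 0: -7/8 + (1/8)*sqrt(113).
At -7/8 - (1/8)*sqrt(113): a pole of order 2; residue 1673/43560 - (4356271/556217640)*sqrt(113).
At -7/8 + (1/8)*sqrt(113): a pole of order 2; residue 1673/43560 + (4356271/556217640)*sqrt(113).
At 4: a pole of order 1; residue -1673/21780.


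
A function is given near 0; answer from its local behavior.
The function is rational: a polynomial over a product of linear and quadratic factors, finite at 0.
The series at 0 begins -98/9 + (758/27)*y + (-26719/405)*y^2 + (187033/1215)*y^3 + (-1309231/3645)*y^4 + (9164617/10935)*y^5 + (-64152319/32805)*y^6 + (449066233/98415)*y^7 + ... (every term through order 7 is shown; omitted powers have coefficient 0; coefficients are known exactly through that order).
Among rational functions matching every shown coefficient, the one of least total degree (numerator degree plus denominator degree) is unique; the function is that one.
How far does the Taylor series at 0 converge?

No rational of total degree below 3 reproduces all 8 coefficients; solving the [2/1] Pade equations on them gives f(y) = (-y**2/5 + 8*y/7 - 14/3)/(y + 3/7), whose expansion matches every shown term.
Denominator factor (y + 3/7): pole of order 1 at -3/7, modulus 3/7.
The radius of convergence is the smallest modulus among the singular points: 3/7.

The radius of convergence is 3/7.


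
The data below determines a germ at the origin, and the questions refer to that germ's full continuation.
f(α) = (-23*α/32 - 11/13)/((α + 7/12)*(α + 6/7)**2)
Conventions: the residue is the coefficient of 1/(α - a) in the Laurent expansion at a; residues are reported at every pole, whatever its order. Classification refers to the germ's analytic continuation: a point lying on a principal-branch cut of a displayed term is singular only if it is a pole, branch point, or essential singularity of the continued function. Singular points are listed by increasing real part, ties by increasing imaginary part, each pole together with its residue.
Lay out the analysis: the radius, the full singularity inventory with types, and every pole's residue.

Denominator factor (α + 6/7)^2: pole of order 2 at -6/7, modulus 6/7.
Denominator factor (α + 7/12): pole of order 1 at -7/12, modulus 7/12.
The radius of convergence is the smallest modulus among the singular points: 7/12.
At the order-2 pole -6/7 set g(α) = (α - (-6/7))^2*f(α) = (-23*α/32 - 11/13)/(α + 7/12).
Order-2 pole: residue = g'(a); g'(-6/7) = 313257/55016, so the residue is 313257/55016.
At the order-1 pole -7/12 set g(α) = (α - (-7/12))*f(α) = (-23*α/32 - 11/13)/(α + 6/7)**2.
Simple pole: residue = g(a) at a = -7/12, which is -313257/55016.
List the singular points by increasing real part (a conjugate pair: the negative imaginary part first).

Radius of convergence at 0: 7/12.
At -6/7: a pole of order 2; residue 313257/55016.
At -7/12: a pole of order 1; residue -313257/55016.


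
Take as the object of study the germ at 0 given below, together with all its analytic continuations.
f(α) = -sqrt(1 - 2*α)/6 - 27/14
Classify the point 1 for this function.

The point is a regular point.

There is no denominator, hence no pole anywhere.
Branch term sqrt(1 - α/(1/2)): argument at 1 is -1, nonzero, so 1 is not its branch point (a point on a principal cut is still regular for the continued germ).
So the germ continues analytically to 1.


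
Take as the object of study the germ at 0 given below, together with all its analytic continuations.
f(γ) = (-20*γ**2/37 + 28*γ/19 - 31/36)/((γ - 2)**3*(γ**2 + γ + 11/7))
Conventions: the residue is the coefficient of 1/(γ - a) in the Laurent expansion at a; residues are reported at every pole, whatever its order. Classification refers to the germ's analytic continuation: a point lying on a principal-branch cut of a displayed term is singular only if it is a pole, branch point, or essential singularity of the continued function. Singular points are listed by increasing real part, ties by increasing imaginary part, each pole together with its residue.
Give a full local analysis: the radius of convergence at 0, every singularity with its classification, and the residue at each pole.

Denominator factor (γ**2 + γ + 11/7): discriminant -37/7, complex-conjugate roots (-1/2) + ((1/14)*sqrt(259))*i and (-1/2) - ((1/14)*sqrt(259))*i; poles of order 1, moduli (1/7)*sqrt(77) and (1/7)*sqrt(77).
Denominator factor (γ - 2)^3: pole of order 3 at 2, modulus 2.
The radius of convergence is the smallest modulus among the singular points: (1/7)*sqrt(77).
The factor γ**2 + γ + 11/7 splits as (γ - a)(γ - a') with a = (-1/2) - ((1/14)*sqrt(259))*i, a' = (-1/2) + ((1/14)*sqrt(259))*i. At the order-1 pole a set g(γ) = (γ - a)*f(γ) = [(-20*γ**2/37 + 28*γ/19 - 31/36)/(γ - 2)**3] / (γ - a').
Simple pole: residue = g(a) at a = (-1/2) - ((1/14)*sqrt(259))*i, which is (27111469/3767779116) + ((113305318/34851956823)*sqrt(259))*i.
The factor γ**2 + γ + 11/7 splits as (γ - a)(γ - a') with a = (-1/2) + ((1/14)*sqrt(259))*i, a' = (-1/2) - ((1/14)*sqrt(259))*i. At the order-1 pole a set g(γ) = (γ - a)*f(γ) = [(-20*γ**2/37 + 28*γ/19 - 31/36)/(γ - 2)**3] / (γ - a').
Simple pole: residue = g(a) at a = (-1/2) + ((1/14)*sqrt(259))*i, which is (27111469/3767779116) - ((113305318/34851956823)*sqrt(259))*i.
At the order-3 pole 2 set g(γ) = (γ - (2))^3*f(γ) = (-20*γ**2/37 + 28*γ/19 - 31/36)/(γ**2 + γ + 11/7).
Order-3 pole: residue = g''(a)/2; g''(2) = -27111469/941944779, so the residue is -27111469/1883889558.
List the singular points by increasing real part (a conjugate pair: the negative imaginary part first).

Radius of convergence at 0: (1/7)*sqrt(77).
At (-1/2) - ((1/14)*sqrt(259))*i: a pole of order 1; residue (27111469/3767779116) + ((113305318/34851956823)*sqrt(259))*i.
At (-1/2) + ((1/14)*sqrt(259))*i: a pole of order 1; residue (27111469/3767779116) - ((113305318/34851956823)*sqrt(259))*i.
At 2: a pole of order 3; residue -27111469/1883889558.


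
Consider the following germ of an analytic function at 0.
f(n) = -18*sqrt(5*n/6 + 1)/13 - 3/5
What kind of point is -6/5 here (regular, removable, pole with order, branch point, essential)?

The point is an algebraic (square-root) branch point.

The term (-18/13)*sqrt(1 - n/(-6/5)) has argument 1 - -6/5/(-6/5) = 0 at -6/5: a square-root (algebraic, two-sheeted) branch point; the remaining terms are analytic or single-valued there.


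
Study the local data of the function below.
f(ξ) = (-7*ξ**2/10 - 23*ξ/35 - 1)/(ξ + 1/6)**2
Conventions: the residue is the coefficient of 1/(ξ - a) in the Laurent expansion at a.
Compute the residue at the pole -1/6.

At the order-2 pole -1/6 set g(ξ) = (ξ - (-1/6))^2*f(ξ) = -7*ξ**2/10 - 23*ξ/35 - 1.
Order-2 pole: residue = g'(a); g'(-1/6) = -89/210, so the residue is -89/210.

The residue is -89/210.


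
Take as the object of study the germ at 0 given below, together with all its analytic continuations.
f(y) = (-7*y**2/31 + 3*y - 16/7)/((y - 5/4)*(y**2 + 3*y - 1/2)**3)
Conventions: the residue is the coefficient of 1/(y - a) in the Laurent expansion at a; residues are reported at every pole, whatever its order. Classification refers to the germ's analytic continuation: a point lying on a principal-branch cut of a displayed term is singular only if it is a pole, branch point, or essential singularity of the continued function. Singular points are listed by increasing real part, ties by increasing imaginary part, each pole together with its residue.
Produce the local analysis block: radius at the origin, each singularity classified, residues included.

Denominator factor (y**2 + 3*y - 1/2)^3: discriminant 11, real irrational roots -3/2 + (1/2)*sqrt(11) and -3/2 - (1/2)*sqrt(11); poles of order 3, moduli -3/2 + (1/2)*sqrt(11) and 3/2 + (1/2)*sqrt(11).
Denominator factor (y - 5/4): pole of order 1 at 5/4, modulus 5/4.
The radius of convergence is the smallest modulus among the singular points: -3/2 + (1/2)*sqrt(11).
The factor y**2 + 3*y - 1/2 splits as (y - a)(y - a') with a = -3/2 - (1/2)*sqrt(11), a' = -3/2 + (1/2)*sqrt(11). At the order-3 pole a set g(y) = (y - a)^3*f(y) = [(-7*y**2/31 + 3*y - 16/7)/(y - 5/4)] / (y - a')^3.
Order-3 pole: residue = g''(a)/2; g''(-3/2 - (1/2)*sqrt(11)) = -987904/99067661 - (2100920/99067661)*sqrt(11), so the residue is -493952/99067661 - (1050460/99067661)*sqrt(11).
The factor y**2 + 3*y - 1/2 splits as (y - a)(y - a') with a = -3/2 + (1/2)*sqrt(11), a' = -3/2 - (1/2)*sqrt(11). At the order-3 pole a set g(y) = (y - a)^3*f(y) = [(-7*y**2/31 + 3*y - 16/7)/(y - 5/4)] / (y - a')^3.
Order-3 pole: residue = g''(a)/2; g''(-3/2 + (1/2)*sqrt(11)) = -987904/99067661 + (2100920/99067661)*sqrt(11), so the residue is -493952/99067661 + (1050460/99067661)*sqrt(11).
At the order-1 pole 5/4 set g(y) = (y - (5/4))*f(y) = (-7*y**2/31 + 3*y - 16/7)/(y**2 + 3*y - 1/2)**3.
Simple pole: residue = g(a) at a = 5/4, which is 987904/99067661.
List the singular points by increasing real part (a conjugate pair: the negative imaginary part first).

Radius of convergence at 0: -3/2 + (1/2)*sqrt(11).
At -3/2 - (1/2)*sqrt(11): a pole of order 3; residue -493952/99067661 - (1050460/99067661)*sqrt(11).
At -3/2 + (1/2)*sqrt(11): a pole of order 3; residue -493952/99067661 + (1050460/99067661)*sqrt(11).
At 5/4: a pole of order 1; residue 987904/99067661.


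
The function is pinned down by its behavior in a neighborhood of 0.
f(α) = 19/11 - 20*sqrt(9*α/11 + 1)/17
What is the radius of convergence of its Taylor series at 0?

Branch term (-20/17)*sqrt(1 - α/(-11/9)): its argument vanishes at α = -11/9, a square-root branch point, modulus 11/9.
The radius of convergence is the smallest modulus among the singular points: 11/9.

The radius of convergence is 11/9.


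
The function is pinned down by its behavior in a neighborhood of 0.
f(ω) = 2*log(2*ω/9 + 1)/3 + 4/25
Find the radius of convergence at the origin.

Branch term (2/3)*log(1 - ω/(-9/2)): its argument vanishes at ω = -9/2, a logarithmic branch point, modulus 9/2.
The radius of convergence is the smallest modulus among the singular points: 9/2.

The radius of convergence is 9/2.


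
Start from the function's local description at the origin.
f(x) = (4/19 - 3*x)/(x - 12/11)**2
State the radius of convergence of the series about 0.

Denominator factor (x - 12/11)^2: pole of order 2 at 12/11, modulus 12/11.
The radius of convergence is the smallest modulus among the singular points: 12/11.

The radius of convergence is 12/11.


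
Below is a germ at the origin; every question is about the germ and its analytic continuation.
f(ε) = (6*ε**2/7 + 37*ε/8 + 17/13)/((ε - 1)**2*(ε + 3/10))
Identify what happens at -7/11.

The point is a regular point.

Denominator factors: ε + 3/10 = -37/110 at ε = -7/11; ε - 1 = -18/11 at ε = -7/11 — none vanishes.
So the germ continues analytically to -7/11.


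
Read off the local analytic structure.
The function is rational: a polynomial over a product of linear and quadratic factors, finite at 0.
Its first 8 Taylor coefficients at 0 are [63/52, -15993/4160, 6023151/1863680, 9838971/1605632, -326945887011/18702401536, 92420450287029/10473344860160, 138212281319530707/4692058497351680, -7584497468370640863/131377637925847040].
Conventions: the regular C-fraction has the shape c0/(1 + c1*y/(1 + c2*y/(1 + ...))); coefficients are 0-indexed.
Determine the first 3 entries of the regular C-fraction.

Taylor coefficients (read off): a_0 = 63/52, a_1 = -15993/4160, a_2 = 6023151/1863680.
c0 = a_0 = 63/52. Peel one level at a time: if S = 1 + c*y/S' with S'(0) = 1, then c is the y-coefficient of S and S' = c*y/(S - 1).
S_1 = c0/f = 1 + (1777/560)*y + (9284721/1254400)*y^2 + ...; c1 = 1777/560.
S_2 = c1*y/(S_1 - 1) = 1 + (-9284721/3980480)*y + ...; c2 = -9284721/3980480.

The regular C-fraction coefficients are [63/52, 1777/560, -9284721/3980480].


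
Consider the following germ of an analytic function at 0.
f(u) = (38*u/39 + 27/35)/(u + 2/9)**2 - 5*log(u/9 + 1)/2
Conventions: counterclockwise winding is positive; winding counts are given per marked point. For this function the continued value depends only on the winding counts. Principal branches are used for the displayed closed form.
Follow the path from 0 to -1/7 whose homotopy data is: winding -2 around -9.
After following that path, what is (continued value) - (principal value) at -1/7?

Continued minus principal equals (10)*pi*i.

The rational part is single-valued and drops out of the difference; each branch term changes only by its own monodromy.
(-5/2)*log(1 - u/(-9)): each positive loop around -9 adds 2*pi*i to the log, so winding -2 contributes (-5/2)*(-2)*2*pi*i = (10)*pi*i.
Summing the contributions at u = -1/7 gives (10)*pi*i.


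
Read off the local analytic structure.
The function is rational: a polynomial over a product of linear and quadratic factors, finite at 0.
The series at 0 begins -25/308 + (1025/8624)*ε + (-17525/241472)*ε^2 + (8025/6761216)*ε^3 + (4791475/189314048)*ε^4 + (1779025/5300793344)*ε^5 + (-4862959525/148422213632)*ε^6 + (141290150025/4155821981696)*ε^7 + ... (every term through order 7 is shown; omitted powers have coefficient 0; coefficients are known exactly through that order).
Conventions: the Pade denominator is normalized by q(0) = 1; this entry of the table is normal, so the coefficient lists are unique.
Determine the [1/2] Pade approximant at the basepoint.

Taylor coefficients needed (read off): a_0 = -25/308, a_1 = 1025/8624, a_2 = -17525/241472, a_3 = 8025/6761216.
Write the denominator as Q(ε) = 1 + q1*ε + q2*ε^2. Requiring Q*f - P = O(ε^4) with deg P <= 1 kills the coefficients of ε^2..ε^3 in Q*f:
  ε^2: a_2 + q1*a_1 + q2*a_0 = 0, i.e. -17525/241472 + (1025/8624)*q1 + (-25/308)*q2 = 0.
  ε^3: a_3 + q1*a_2 + q2*a_1 = 0, i.e. 8025/6761216 + (-17525/241472)*q1 + (1025/8624)*q2 = 0.
Solving this linear system: q1 = 29/28, q2 = 61/98.
The numerator is Q*f truncated at degree 1: P0 = a_0 = -25/308; P1 = a_1 + q1*a_0 = 75/2156.

The Pade approximant has numerator coefficients [-25/308, 75/2156]; denominator coefficients [1, 29/28, 61/98].


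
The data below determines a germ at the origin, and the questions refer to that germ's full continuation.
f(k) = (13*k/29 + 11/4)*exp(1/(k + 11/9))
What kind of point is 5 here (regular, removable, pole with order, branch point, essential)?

The point is a regular point.

There is no denominator, hence no pole anywhere.
The essential point of exp(1/(k - (-11/9))) is -11/9, not 5.
So the germ continues analytically to 5.


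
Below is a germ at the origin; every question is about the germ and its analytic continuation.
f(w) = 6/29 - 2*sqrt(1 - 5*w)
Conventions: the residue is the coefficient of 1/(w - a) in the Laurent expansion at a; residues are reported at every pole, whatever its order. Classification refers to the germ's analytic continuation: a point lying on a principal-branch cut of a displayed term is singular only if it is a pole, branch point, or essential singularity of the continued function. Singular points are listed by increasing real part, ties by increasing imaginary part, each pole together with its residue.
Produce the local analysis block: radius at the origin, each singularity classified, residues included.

Radius of convergence at 0: 1/5.
At 1/5: an algebraic (square-root) branch point.

Branch term (-2)*sqrt(1 - w/(1/5)): its argument vanishes at w = 1/5, a square-root branch point, modulus 1/5.
The radius of convergence is the smallest modulus among the singular points: 1/5.


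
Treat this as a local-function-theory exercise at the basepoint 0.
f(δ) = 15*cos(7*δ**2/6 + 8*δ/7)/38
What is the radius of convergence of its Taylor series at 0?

The radius of convergence is infinite.

The factor cos(7*δ**2/6 + 8*δ/7) is entire and contributes no finite singular point.
The polynomial part has no poles.
No finite singular points: the Taylor series at 0 converges everywhere.


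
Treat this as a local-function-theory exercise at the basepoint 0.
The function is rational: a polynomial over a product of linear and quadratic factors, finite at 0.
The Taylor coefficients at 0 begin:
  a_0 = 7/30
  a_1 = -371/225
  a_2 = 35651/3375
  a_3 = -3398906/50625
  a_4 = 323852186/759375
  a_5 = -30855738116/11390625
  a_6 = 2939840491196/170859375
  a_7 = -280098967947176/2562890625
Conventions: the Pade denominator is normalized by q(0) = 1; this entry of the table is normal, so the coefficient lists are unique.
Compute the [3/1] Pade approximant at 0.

The Pade approximant has numerator coefficients [7/30, -242879/1456674, 325472/3641685, -29239/728337]; denominator coefficients [1, 23132299/3641685].

Taylor coefficients needed (read off): a_0 = 7/30, a_1 = -371/225, a_2 = 35651/3375, a_3 = -3398906/50625, a_4 = 323852186/759375.
Write the denominator as Q(α) = 1 + q1*α. Requiring Q*f - P = O(α^5) with deg P <= 3 kills the coefficients of α^4..α^4 in Q*f:
  α^4: a_4 + q1*a_3 = 0, i.e. 323852186/759375 + (-3398906/50625)*q1 = 0.
Solving this linear system: q1 = 23132299/3641685.
The numerator is Q*f truncated at degree 3: P0 = a_0 = 7/30; P1 = a_1 + q1*a_0 = -242879/1456674; P2 = a_2 + q1*a_1 = 325472/3641685; P3 = a_3 + q1*a_2 = -29239/728337.


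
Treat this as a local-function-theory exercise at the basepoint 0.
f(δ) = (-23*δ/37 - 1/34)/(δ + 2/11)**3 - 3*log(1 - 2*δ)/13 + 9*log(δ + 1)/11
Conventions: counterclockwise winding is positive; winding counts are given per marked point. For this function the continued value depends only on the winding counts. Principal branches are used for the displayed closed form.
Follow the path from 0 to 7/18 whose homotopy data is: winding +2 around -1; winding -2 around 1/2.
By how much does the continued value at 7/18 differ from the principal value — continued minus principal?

The rational part is single-valued and drops out of the difference; each branch term changes only by its own monodromy.
(9/11)*log(1 - δ/(-1)): each positive loop around -1 adds 2*pi*i to the log, so winding +2 contributes (9/11)*(2)*2*pi*i = (36/11)*pi*i.
(-3/13)*log(1 - δ/(1/2)): each positive loop around 1/2 adds 2*pi*i to the log, so winding -2 contributes (-3/13)*(-2)*2*pi*i = (12/13)*pi*i.
Summing the contributions at δ = 7/18 gives (600/143)*pi*i.

Continued minus principal equals (600/143)*pi*i.


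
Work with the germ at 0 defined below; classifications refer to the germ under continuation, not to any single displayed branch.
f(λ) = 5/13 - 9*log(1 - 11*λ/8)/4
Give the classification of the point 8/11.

The point is a logarithmic branch point.

The term (-9/4)*log(1 - λ/(8/11)) has argument 1 - 8/11/(8/11) = 0 at 8/11: a logarithmic (infinitely-sheeted) branch point; the remaining terms are analytic or single-valued there.


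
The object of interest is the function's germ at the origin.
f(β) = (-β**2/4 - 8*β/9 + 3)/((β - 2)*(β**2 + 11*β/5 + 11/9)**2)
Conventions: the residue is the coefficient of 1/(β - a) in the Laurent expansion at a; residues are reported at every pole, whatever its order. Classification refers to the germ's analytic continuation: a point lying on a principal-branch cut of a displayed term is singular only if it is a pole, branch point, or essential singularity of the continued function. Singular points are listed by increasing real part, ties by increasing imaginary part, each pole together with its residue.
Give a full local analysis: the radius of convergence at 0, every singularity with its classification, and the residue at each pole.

Radius of convergence at 0: (1/3)*sqrt(11).
At (-11/10) - ((1/30)*sqrt(11))*i: a pole of order 2; residue (-225/187489) - ((6002073375/90744676)*sqrt(11))*i.
At (-11/10) + ((1/30)*sqrt(11))*i: a pole of order 2; residue (-225/187489) + ((6002073375/90744676)*sqrt(11))*i.
At 2: a pole of order 1; residue 450/187489.

Denominator factor (β**2 + 11*β/5 + 11/9)^2: discriminant -11/225, complex-conjugate roots (-11/10) + ((1/30)*sqrt(11))*i and (-11/10) - ((1/30)*sqrt(11))*i; poles of order 2, moduli (1/3)*sqrt(11) and (1/3)*sqrt(11).
Denominator factor (β - 2): pole of order 1 at 2, modulus 2.
The radius of convergence is the smallest modulus among the singular points: (1/3)*sqrt(11).
The factor β**2 + 11*β/5 + 11/9 splits as (β - a)(β - a') with a = (-11/10) - ((1/30)*sqrt(11))*i, a' = (-11/10) + ((1/30)*sqrt(11))*i. At the order-2 pole a set g(β) = (β - a)^2*f(β) = [(-β**2/4 - 8*β/9 + 3)/(β - 2)] / (β - a')^2.
Order-2 pole: residue = g'(a); g'((-11/10) - ((1/30)*sqrt(11))*i) = (-225/187489) - ((6002073375/90744676)*sqrt(11))*i, so the residue is (-225/187489) - ((6002073375/90744676)*sqrt(11))*i.
The factor β**2 + 11*β/5 + 11/9 splits as (β - a)(β - a') with a = (-11/10) + ((1/30)*sqrt(11))*i, a' = (-11/10) - ((1/30)*sqrt(11))*i. At the order-2 pole a set g(β) = (β - a)^2*f(β) = [(-β**2/4 - 8*β/9 + 3)/(β - 2)] / (β - a')^2.
Order-2 pole: residue = g'(a); g'((-11/10) + ((1/30)*sqrt(11))*i) = (-225/187489) + ((6002073375/90744676)*sqrt(11))*i, so the residue is (-225/187489) + ((6002073375/90744676)*sqrt(11))*i.
At the order-1 pole 2 set g(β) = (β - (2))*f(β) = (-β**2/4 - 8*β/9 + 3)/(β**2 + 11*β/5 + 11/9)**2.
Simple pole: residue = g(a) at a = 2, which is 450/187489.
List the singular points by increasing real part (a conjugate pair: the negative imaginary part first).


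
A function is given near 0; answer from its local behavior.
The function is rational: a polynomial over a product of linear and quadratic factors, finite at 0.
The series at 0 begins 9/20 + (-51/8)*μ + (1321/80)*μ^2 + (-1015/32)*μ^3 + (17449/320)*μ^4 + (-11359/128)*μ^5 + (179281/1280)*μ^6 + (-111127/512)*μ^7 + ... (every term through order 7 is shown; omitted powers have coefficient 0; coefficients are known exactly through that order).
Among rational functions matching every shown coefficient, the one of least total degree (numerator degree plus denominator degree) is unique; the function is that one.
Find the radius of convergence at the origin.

The radius of convergence is 2/3.

No rational of total degree below 4 reproduces all 8 coefficients; solving the [2/2] Pade equations on them gives f(μ) = (5*μ**2/6 - 7*μ/2 + 3/10)/((μ + 2/3)*(μ + 1)), whose expansion matches every shown term.
Denominator factor (μ + 2/3): pole of order 1 at -2/3, modulus 2/3.
Denominator factor (μ + 1): pole of order 1 at -1, modulus 1.
The radius of convergence is the smallest modulus among the singular points: 2/3.


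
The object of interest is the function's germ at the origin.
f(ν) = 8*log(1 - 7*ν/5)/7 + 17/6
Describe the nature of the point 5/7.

The term (8/7)*log(1 - ν/(5/7)) has argument 1 - 5/7/(5/7) = 0 at 5/7: a logarithmic (infinitely-sheeted) branch point; the remaining terms are analytic or single-valued there.

The point is a logarithmic branch point.


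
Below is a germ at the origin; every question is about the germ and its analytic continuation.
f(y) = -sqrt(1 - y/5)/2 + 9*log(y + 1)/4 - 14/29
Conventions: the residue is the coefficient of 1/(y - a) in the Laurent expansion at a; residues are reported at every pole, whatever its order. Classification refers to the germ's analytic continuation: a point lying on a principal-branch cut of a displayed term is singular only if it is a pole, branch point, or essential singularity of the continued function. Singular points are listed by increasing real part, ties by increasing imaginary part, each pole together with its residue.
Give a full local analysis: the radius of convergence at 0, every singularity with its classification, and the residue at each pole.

Radius of convergence at 0: 1.
At -1: a logarithmic branch point.
At 5: an algebraic (square-root) branch point.

Branch term (9/4)*log(1 - y/(-1)): its argument vanishes at y = -1, a logarithmic branch point, modulus 1.
Branch term (-1/2)*sqrt(1 - y/(5)): its argument vanishes at y = 5, a square-root branch point, modulus 5.
The radius of convergence is the smallest modulus among the singular points: 1.
List the singular points by increasing real part (a conjugate pair: the negative imaginary part first).
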